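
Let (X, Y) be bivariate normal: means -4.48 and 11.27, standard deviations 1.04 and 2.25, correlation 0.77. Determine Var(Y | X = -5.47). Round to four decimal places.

For a bivariate normal, Var(Y | X=x) = σ_Y²(1 − ρ²).
Var(Y | X=-5.47) = (2.25)²·(1 − (0.77)²) = 5.0625·0.4071 = 2.0609.

2.0609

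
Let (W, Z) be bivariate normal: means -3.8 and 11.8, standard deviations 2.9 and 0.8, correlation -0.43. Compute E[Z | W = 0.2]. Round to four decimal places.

The regression of Z on W has slope ρ·σ_Z/σ_W and passes through (μ_W, μ_Z).
E[Z | W=0.2] = 11.8 + (-0.43)·(0.8/2.9)·(0.2 − (-3.8)) = 11.8 + (-0.11862)·(4) = 11.3255.

11.3255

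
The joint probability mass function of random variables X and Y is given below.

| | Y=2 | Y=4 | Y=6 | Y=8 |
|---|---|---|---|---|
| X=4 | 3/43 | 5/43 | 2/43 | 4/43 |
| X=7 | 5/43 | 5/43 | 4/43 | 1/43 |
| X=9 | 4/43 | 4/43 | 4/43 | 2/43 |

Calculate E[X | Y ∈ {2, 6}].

P(Y ∈ {2, 6}) = 22/43.
Summing X·P(X=x,Y=y) over the conditioning event gives 155/43.
E[X | Y ∈ {2, 6}] = (155/43) / (22/43) = 155/22.

155/22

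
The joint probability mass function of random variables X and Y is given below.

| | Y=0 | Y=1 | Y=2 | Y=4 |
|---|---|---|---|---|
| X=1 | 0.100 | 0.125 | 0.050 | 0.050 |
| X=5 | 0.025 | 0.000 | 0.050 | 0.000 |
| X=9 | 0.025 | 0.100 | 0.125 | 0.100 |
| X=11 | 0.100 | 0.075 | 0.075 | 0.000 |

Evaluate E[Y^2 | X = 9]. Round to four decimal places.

6.2857

P(X = 9) = 0.350.
Σ Y^2·P over the event = 0·(0.025) + 1·(0.100) + 4·(0.125) + 16·(0.100) = 2.200.
E[Y^2 | X = 9] = (2.200) / (0.350) = 6.2857.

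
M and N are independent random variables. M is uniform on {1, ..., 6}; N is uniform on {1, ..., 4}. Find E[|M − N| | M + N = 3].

P(M + N = 3) = 1/12.
Summing |M−N|·P(x,y) over outcomes with M + N = 3 gives 1/12.
E[|M − N| | M + N = 3] = (1/12) / (1/12) = 1.

1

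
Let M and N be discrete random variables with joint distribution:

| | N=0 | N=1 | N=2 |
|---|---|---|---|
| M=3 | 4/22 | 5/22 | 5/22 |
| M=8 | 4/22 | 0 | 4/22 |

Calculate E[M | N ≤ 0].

11/2

P(N ≤ 0) = 4/11.
Σ M·P over the event = 3·(4/22) + 8·(4/22) = 2.
E[M | N ≤ 0] = (2) / (4/11) = 11/2.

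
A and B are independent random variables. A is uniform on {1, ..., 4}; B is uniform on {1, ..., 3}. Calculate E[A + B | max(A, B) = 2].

10/3

P(max(A, B) = 2) = 1/4.
Summing (A+B)·P(x,y) over outcomes with max(A, B) = 2 gives 5/6.
E[A + B | max(A, B) = 2] = (5/6) / (1/4) = 10/3.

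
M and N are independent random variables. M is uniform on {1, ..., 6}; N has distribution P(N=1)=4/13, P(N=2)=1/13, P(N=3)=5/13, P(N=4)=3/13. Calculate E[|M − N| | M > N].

109/45

P(M > N) = 15/26.
Summing |M−N|·P(x,y) over outcomes with M > N gives 109/78.
E[|M − N| | M > N] = (109/78) / (15/26) = 109/45.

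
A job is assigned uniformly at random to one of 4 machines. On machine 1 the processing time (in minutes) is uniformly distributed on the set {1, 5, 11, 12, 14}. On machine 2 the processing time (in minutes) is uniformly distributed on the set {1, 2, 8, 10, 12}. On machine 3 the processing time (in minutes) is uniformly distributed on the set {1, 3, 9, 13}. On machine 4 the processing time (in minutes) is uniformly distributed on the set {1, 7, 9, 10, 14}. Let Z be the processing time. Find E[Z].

E[Z | machine 1] = (1+5+11+12+14)/5 = 43/5.
E[Z | machine 2] = (1+2+8+10+12)/5 = 33/5.
E[Z | machine 3] = (1+3+9+13)/4 = 13/2.
E[Z | machine 4] = (1+7+9+10+14)/5 = 41/5.
E[Z] = (1/4)·(43/5) + (1/4)·(33/5) + (1/4)·(13/2) + (1/4)·(41/5) = 299/40.

299/40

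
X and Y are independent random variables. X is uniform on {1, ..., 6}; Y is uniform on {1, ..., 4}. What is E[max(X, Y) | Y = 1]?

7/2

Outcomes with Y = 1: (1,1), (2,1), (3,1), (4,1), (5,1), (6,1), each with probability 1/24.
E[max(X, Y) | Y = 1] = (1 + 2 + 3 + 4 + 5 + 6) / 6 = 7/2.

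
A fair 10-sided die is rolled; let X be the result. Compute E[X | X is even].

6

Given X is even, X is equally likely to be any of {2, 4, 6, 8, 10}.
E[X | X is even] = (2 + 4 + 6 + 8 + 10) / 5 = 6.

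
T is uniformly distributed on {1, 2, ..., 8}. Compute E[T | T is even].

5

Given T is even, T is equally likely to be any of {2, 4, 6, 8}.
E[T | T is even] = (2 + 4 + 6 + 8) / 4 = 5.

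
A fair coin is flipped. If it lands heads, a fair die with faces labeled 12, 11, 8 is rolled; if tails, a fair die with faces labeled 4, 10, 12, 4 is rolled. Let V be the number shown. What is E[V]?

E[V | heads] = (12+11+8)/3 = 31/3.
E[V | tails] = (4+10+12+4)/4 = 15/2.
E[V] = (1/2)·(31/3) + (1/2)·(15/2) = 107/12.

107/12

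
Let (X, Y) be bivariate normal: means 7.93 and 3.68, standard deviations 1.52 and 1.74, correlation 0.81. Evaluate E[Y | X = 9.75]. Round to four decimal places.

5.3676

E[Y | X=x] = μ_Y + ρ(σ_Y/σ_X)(x − μ_X) for jointly normal variables.
E[Y | X=9.75] = 3.68 + (0.81)·(1.74/1.52)·(9.75 − (7.93)) = 3.68 + (0.92724)·(1.82) = 5.3676.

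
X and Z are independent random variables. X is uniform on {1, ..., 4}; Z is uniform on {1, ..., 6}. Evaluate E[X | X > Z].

10/3

P(X > Z) = 1/4.
Summing X·P(x,y) over outcomes with X > Z gives 5/6.
E[X | X > Z] = (5/6) / (1/4) = 10/3.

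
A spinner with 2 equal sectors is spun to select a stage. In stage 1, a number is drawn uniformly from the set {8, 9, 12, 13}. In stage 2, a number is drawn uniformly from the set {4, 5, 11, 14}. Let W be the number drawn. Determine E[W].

19/2

E[W | stage 1] = (8+9+12+13)/4 = 21/2.
E[W | stage 2] = (4+5+11+14)/4 = 17/2.
E[W] = (1/2)·(21/2) + (1/2)·(17/2) = 19/2.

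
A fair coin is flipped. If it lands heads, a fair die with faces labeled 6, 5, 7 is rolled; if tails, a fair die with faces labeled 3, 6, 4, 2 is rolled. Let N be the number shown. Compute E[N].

39/8

E[N | heads] = (6+5+7)/3 = 6.
E[N | tails] = (3+6+4+2)/4 = 15/4.
E[N] = (1/2)·(6) + (1/2)·(15/4) = 39/8.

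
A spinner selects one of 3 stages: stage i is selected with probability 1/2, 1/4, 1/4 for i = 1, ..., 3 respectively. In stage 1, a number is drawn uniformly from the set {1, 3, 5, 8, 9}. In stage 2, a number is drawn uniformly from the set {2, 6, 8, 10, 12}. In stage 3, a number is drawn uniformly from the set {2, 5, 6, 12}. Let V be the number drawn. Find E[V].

97/16

E[V | stage 1] = (1+3+5+8+9)/5 = 26/5.
E[V | stage 2] = (2+6+8+10+12)/5 = 38/5.
E[V | stage 3] = (2+5+6+12)/4 = 25/4.
E[V] = (1/2)·(26/5) + (1/4)·(38/5) + (1/4)·(25/4) = 97/16.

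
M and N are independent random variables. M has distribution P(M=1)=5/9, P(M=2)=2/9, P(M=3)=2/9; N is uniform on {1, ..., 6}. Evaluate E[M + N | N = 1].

8/3

P(N = 1) = 1/6.
Summing (M+N)·P(x,y) over outcomes with N = 1 gives 4/9.
E[M + N | N = 1] = (4/9) / (1/6) = 8/3.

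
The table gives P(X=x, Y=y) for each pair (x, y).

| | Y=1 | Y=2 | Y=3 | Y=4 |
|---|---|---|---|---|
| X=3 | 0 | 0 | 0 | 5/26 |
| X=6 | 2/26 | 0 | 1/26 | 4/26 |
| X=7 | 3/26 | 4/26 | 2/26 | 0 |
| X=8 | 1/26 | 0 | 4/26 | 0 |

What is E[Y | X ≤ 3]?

4

P(X ≤ 3) = 5/26.
Σ Y·P over the event = 4·(5/26) = 10/13.
E[Y | X ≤ 3] = (10/13) / (5/26) = 4.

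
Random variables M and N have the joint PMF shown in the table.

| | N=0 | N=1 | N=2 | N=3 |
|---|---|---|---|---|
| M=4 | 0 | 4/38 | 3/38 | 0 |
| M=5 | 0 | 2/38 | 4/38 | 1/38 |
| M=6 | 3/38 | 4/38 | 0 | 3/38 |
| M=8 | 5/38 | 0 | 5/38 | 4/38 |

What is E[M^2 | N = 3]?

389/8

P(N = 3) = 4/19.
Σ M^2·P over the event = 25·(1/38) + 36·(3/38) + 64·(4/38) = 389/38.
E[M^2 | N = 3] = (389/38) / (4/19) = 389/8.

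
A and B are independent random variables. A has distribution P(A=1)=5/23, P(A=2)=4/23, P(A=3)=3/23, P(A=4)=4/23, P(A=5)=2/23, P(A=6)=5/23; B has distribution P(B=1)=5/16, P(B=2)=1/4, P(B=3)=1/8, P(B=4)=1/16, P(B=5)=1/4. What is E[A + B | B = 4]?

170/23

P(B = 4) = 1/16.
Summing (A+B)·P(x,y) over outcomes with B = 4 gives 85/184.
E[A + B | B = 4] = (85/184) / (1/16) = 170/23.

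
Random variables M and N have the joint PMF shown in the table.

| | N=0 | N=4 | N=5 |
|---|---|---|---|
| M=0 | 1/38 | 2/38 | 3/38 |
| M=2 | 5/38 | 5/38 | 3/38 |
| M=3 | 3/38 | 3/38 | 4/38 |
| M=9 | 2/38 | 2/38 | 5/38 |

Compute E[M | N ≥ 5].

21/5

P(N ≥ 5) = 15/38.
Σ M·P over the event = 0·(3/38) + 2·(3/38) + 3·(4/38) + 9·(5/38) = 63/38.
E[M | N ≥ 5] = (63/38) / (15/38) = 21/5.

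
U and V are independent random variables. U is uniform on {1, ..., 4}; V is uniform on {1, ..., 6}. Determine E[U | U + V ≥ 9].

Outcomes with U + V ≥ 9: (3,6), (4,5), (4,6), each with probability 1/24.
E[U | U + V ≥ 9] = (3 + 4 + 4) / 3 = 11/3.

11/3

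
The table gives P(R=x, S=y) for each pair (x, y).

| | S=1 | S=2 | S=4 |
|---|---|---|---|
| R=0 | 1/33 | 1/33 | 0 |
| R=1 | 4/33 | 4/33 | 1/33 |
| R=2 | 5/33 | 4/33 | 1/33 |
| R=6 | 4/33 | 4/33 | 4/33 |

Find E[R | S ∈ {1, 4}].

13/4

P(S ∈ {1, 4}) = 20/33.
Σ R·P over the event = 0·(1/33) + 1·(4/33) + 1·(1/33) + 2·(5/33) + 2·(1/33) + 6·(4/33) + 6·(4/33) = 65/33.
E[R | S ∈ {1, 4}] = (65/33) / (20/33) = 13/4.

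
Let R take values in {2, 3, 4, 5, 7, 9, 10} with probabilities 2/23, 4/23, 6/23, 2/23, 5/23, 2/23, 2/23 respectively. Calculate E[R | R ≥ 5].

P(R ≥ 5) = 11/23.
Σ over the event: 5·2/23 + 7·5/23 + 9·2/23 + 10·2/23 = 83/23.
E[R | R ≥ 5] = (83/23) / (11/23) = 83/11.

83/11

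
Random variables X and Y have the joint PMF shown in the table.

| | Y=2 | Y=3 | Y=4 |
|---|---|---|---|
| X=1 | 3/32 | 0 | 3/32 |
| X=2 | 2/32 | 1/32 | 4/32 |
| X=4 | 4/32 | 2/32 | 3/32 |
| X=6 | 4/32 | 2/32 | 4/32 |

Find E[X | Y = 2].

47/13

P(Y = 2) = 13/32.
Σ X·P over the event = 1·(3/32) + 2·(2/32) + 4·(4/32) + 6·(4/32) = 47/32.
E[X | Y = 2] = (47/32) / (13/32) = 47/13.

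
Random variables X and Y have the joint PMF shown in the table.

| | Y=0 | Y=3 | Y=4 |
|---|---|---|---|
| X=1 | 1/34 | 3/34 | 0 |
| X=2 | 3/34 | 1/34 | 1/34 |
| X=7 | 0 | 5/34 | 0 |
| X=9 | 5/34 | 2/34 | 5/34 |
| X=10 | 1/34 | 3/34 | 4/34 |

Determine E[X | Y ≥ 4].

87/10

P(Y ≥ 4) = 5/17.
Σ X·P over the event = 2·(1/34) + 9·(5/34) + 10·(4/34) = 87/34.
E[X | Y ≥ 4] = (87/34) / (5/17) = 87/10.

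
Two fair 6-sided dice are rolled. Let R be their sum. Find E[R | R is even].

P(R is even) = 1/2.
Σ over the event: 2·1/36 + 4·1/12 + 6·5/36 + 8·5/36 + 10·1/12 + 12·1/36 = 7/2.
E[R | R is even] = (7/2) / (1/2) = 7.

7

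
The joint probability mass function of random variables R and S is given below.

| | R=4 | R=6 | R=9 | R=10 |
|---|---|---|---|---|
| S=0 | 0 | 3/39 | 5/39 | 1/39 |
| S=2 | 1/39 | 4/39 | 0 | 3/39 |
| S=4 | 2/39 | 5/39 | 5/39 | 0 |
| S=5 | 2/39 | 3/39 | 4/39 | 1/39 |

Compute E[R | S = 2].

P(S = 2) = 8/39.
Summing R·P(R=x,S=y) over the conditioning event gives 58/39.
E[R | S = 2] = (58/39) / (8/39) = 29/4.

29/4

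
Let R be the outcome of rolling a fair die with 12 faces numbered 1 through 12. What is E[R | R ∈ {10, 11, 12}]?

P(R ∈ {10, 11, 12}) = 1/4.
Σ over the event: 10·1/12 + 11·1/12 + 12·1/12 = 11/4.
E[R | R ∈ {10, 11, 12}] = (11/4) / (1/4) = 11.

11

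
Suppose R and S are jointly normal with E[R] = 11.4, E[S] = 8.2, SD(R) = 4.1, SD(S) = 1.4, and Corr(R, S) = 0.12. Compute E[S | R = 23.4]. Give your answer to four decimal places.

For a bivariate normal, E[S | R=x] = μ_S + ρ·(σ_S/σ_R)·(x − μ_R).
E[S | R=23.4] = 8.2 + (0.12)·(1.4/4.1)·(23.4 − (11.4)) = 8.2 + (0.040976)·(12) = 8.6917.

8.6917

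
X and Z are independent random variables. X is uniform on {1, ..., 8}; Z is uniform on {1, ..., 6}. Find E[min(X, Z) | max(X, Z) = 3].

P(max(X, Z) = 3) = 5/48.
Summing min(X,Z)·P(x,y) over outcomes with max(X, Z) = 3 gives 3/16.
E[min(X, Z) | max(X, Z) = 3] = (3/16) / (5/48) = 9/5.

9/5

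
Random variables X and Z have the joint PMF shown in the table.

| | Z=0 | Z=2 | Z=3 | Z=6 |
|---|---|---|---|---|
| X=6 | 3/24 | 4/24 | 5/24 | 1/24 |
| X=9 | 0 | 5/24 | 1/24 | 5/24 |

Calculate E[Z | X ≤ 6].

P(X ≤ 6) = 13/24.
Summing Z·P(X=x,Z=y) over the conditioning event gives 29/24.
E[Z | X ≤ 6] = (29/24) / (13/24) = 29/13.

29/13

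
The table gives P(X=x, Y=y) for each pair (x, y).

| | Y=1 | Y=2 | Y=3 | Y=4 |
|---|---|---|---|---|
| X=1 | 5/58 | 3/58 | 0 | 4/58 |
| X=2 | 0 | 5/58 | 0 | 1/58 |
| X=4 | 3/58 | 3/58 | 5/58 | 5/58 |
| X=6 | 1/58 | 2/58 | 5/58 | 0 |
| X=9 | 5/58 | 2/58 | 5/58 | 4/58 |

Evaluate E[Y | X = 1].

P(X = 1) = 6/29.
Σ Y·P over the event = 1·(5/58) + 2·(3/58) + 4·(4/58) = 27/58.
E[Y | X = 1] = (27/58) / (6/29) = 9/4.

9/4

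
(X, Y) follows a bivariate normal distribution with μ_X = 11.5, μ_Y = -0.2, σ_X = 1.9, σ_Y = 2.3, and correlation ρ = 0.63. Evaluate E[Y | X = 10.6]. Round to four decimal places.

For a bivariate normal, E[Y | X=x] = μ_Y + ρ·(σ_Y/σ_X)·(x − μ_X).
E[Y | X=10.6] = -0.2 + (0.63)·(2.3/1.9)·(10.6 − (11.5)) = -0.2 + (0.76263)·(-0.9) = -0.8864.

-0.8864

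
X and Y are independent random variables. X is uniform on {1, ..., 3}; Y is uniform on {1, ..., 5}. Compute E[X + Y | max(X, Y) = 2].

Outcomes with max(X, Y) = 2: (1,2), (2,1), (2,2), each with probability 1/15.
E[X + Y | max(X, Y) = 2] = (3 + 3 + 4) / 3 = 10/3.

10/3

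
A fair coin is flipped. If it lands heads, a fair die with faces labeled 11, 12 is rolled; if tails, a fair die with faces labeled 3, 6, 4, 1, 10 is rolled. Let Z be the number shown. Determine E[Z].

163/20

E[Z | heads] = (11+12)/2 = 23/2.
E[Z | tails] = (3+6+4+1+10)/5 = 24/5.
E[Z] = (1/2)·(23/2) + (1/2)·(24/5) = 163/20.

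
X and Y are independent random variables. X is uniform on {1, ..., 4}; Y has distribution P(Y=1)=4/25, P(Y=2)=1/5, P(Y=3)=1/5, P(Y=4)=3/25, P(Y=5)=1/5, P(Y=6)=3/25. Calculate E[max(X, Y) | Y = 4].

P(Y = 4) = 3/25.
Summing max(X,Y)·P(x,y) over outcomes with Y = 4 gives 12/25.
E[max(X, Y) | Y = 4] = (12/25) / (3/25) = 4.

4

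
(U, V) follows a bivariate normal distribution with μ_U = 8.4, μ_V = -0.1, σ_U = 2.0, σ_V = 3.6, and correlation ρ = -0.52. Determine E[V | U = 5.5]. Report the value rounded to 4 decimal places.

2.6144

The regression of V on U has slope ρ·σ_V/σ_U and passes through (μ_U, μ_V).
E[V | U=5.5] = -0.1 + (-0.52)·(3.6/2.0)·(5.5 − (8.4)) = -0.1 + (-0.936)·(-2.9) = 2.6144.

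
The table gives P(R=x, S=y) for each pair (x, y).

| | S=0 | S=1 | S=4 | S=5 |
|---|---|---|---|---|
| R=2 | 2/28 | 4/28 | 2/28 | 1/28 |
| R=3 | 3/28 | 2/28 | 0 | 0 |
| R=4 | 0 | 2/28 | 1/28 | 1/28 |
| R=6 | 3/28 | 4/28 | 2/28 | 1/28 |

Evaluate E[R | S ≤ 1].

77/20

P(S ≤ 1) = 5/7.
Summing R·P(R=x,S=y) over the conditioning event gives 11/4.
E[R | S ≤ 1] = (11/4) / (5/7) = 77/20.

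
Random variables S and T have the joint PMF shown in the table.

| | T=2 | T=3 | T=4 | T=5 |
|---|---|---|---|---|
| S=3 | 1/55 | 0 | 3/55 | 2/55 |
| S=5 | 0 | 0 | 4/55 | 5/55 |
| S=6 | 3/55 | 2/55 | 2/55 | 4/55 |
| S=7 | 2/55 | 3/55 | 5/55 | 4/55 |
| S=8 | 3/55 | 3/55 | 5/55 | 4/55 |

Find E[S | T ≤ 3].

116/17

P(T ≤ 3) = 17/55.
Σ S·P over the event = 3·(1/55) + 6·(3/55) + 6·(2/55) + 7·(2/55) + 7·(3/55) + 8·(3/55) + 8·(3/55) = 116/55.
E[S | T ≤ 3] = (116/55) / (17/55) = 116/17.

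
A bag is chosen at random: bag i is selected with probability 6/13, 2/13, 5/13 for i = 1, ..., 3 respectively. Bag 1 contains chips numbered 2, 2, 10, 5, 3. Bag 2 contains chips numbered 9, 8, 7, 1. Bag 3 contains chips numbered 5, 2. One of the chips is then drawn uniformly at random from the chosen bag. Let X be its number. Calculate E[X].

282/65

E[X | bag 1] = (2+2+10+5+3)/5 = 22/5.
E[X | bag 2] = (9+8+7+1)/4 = 25/4.
E[X | bag 3] = (5+2)/2 = 7/2.
E[X] = (6/13)·(22/5) + (2/13)·(25/4) + (5/13)·(7/2) = 282/65.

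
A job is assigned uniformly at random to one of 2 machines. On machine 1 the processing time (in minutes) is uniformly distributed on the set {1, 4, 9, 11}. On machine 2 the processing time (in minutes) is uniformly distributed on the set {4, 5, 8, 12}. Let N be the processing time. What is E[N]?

27/4

E[N | machine 1] = (1+4+9+11)/4 = 25/4.
E[N | machine 2] = (4+5+8+12)/4 = 29/4.
E[N] = (1/2)·(25/4) + (1/2)·(29/4) = 27/4.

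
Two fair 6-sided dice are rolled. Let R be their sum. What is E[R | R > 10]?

P(R > 10) = 1/12.
Σ over the event: 11·1/18 + 12·1/36 = 17/18.
E[R | R > 10] = (17/18) / (1/12) = 34/3.

34/3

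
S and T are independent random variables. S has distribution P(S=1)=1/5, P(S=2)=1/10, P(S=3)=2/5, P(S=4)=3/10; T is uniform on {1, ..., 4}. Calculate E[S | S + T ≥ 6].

P(S + T ≥ 6) = 9/20.
Summing S·P(x,y) over outcomes with S + T ≥ 6 gives 31/20.
E[S | S + T ≥ 6] = (31/20) / (9/20) = 31/9.

31/9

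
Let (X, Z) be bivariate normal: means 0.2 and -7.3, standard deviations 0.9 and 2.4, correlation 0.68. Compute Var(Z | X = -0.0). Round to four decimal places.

The conditional variance in a bivariate normal is σ_Z²(1 − ρ²), independent of x.
Var(Z | X=-0.0) = (2.4)²·(1 − (0.68)²) = 5.76·0.5376 = 3.0966.

3.0966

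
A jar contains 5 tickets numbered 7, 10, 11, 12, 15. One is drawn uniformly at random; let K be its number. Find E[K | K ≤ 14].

10

P(K ≤ 14) = 4/5.
Σ over the event: 7·1/5 + 10·1/5 + 11·1/5 + 12·1/5 = 8.
E[K | K ≤ 14] = (8) / (4/5) = 10.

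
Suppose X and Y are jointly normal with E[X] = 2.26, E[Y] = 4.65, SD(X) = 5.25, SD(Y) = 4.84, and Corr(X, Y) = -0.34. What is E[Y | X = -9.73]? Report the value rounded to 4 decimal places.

The regression of Y on X has slope ρ·σ_Y/σ_X and passes through (μ_X, μ_Y).
E[Y | X=-9.73] = 4.65 + (-0.34)·(4.84/5.25)·(-9.73 − (2.26)) = 4.65 + (-0.313448)·(-11.99) = 8.4082.

8.4082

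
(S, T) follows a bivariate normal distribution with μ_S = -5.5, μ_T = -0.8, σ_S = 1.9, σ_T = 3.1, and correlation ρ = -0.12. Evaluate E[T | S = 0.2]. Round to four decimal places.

-1.9160

For a bivariate normal, E[T | S=x] = μ_T + ρ·(σ_T/σ_S)·(x − μ_S).
E[T | S=0.2] = -0.8 + (-0.12)·(3.1/1.9)·(0.2 − (-5.5)) = -0.8 + (-0.19579)·(5.7) = -1.9160.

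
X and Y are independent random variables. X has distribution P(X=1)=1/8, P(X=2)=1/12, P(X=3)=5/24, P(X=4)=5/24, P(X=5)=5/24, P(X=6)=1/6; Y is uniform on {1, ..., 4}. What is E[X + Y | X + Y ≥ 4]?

P(X + Y ≥ 4) = 11/12.
Summing (X+Y)·P(x,y) over outcomes with X + Y ≥ 4 gives 583/96.
E[X + Y | X + Y ≥ 4] = (583/96) / (11/12) = 53/8.

53/8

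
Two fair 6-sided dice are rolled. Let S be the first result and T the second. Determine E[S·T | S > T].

35/3

P(S > T) = 5/12.
Summing ST·P(x,y) over outcomes with S > T gives 175/36.
E[S·T | S > T] = (175/36) / (5/12) = 35/3.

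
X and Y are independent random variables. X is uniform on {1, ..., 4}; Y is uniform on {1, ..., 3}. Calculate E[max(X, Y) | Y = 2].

11/4

Outcomes with Y = 2: (1,2), (2,2), (3,2), (4,2), each with probability 1/12.
E[max(X, Y) | Y = 2] = (2 + 2 + 3 + 4) / 4 = 11/4.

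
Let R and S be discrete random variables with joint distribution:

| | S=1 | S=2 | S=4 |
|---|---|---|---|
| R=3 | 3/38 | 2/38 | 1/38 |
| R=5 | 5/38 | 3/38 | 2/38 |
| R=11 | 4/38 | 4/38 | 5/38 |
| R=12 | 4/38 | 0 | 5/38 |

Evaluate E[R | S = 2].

65/9

P(S = 2) = 9/38.
Σ R·P over the event = 3·(2/38) + 5·(3/38) + 11·(4/38) = 65/38.
E[R | S = 2] = (65/38) / (9/38) = 65/9.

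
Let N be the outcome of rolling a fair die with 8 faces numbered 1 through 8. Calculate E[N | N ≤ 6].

7/2

Given N ≤ 6, N is equally likely to be any of {1, 2, 3, 4, 5, 6}.
E[N | N ≤ 6] = (1 + 2 + 3 + 4 + 5 + 6) / 6 = 7/2.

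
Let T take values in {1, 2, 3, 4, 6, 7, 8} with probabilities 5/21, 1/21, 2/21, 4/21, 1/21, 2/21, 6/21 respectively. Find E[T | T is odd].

25/9

P(T is odd) = 3/7.
Σ over the event: 1·5/21 + 3·2/21 + 7·2/21 = 25/21.
E[T | T is odd] = (25/21) / (3/7) = 25/9.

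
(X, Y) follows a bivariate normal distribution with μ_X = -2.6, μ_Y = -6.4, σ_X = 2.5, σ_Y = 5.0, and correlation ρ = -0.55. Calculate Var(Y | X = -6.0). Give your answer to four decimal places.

For a bivariate normal, Var(Y | X=x) = σ_Y²(1 − ρ²).
Var(Y | X=-6.0) = (5.0)²·(1 − (-0.55)²) = 25·0.6975 = 17.4375.

17.4375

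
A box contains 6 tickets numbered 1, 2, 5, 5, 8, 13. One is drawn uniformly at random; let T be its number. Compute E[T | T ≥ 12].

13

P(T ≥ 12) = 1/6.
Σ over the event: 13·1/6 = 13/6.
E[T | T ≥ 12] = (13/6) / (1/6) = 13.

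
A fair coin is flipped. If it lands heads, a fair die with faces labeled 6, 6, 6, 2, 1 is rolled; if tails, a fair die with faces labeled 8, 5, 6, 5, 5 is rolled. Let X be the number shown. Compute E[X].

5

E[X | heads] = (6+6+6+2+1)/5 = 21/5.
E[X | tails] = (8+5+6+5+5)/5 = 29/5.
E[X] = (1/2)·(21/5) + (1/2)·(29/5) = 5.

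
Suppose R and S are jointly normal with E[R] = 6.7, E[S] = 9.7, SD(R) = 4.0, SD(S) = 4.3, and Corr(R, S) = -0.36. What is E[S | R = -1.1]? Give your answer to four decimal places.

12.7186

For a bivariate normal, E[S | R=x] = μ_S + ρ·(σ_S/σ_R)·(x − μ_R).
E[S | R=-1.1] = 9.7 + (-0.36)·(4.3/4.0)·(-1.1 − (6.7)) = 9.7 + (-0.387)·(-7.8) = 12.7186.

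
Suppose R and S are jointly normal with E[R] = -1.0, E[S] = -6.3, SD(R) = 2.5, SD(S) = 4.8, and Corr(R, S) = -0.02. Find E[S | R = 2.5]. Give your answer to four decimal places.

-6.4344

For a bivariate normal, E[S | R=x] = μ_S + ρ·(σ_S/σ_R)·(x − μ_R).
E[S | R=2.5] = -6.3 + (-0.02)·(4.8/2.5)·(2.5 − (-1.0)) = -6.3 + (-0.0384)·(3.5) = -6.4344.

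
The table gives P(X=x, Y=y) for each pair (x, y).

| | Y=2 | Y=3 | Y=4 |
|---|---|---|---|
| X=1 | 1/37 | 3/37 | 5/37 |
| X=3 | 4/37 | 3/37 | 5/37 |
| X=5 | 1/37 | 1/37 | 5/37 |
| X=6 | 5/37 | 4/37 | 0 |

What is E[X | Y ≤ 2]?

48/11

P(Y ≤ 2) = 11/37.
Σ X·P over the event = 1·(1/37) + 3·(4/37) + 5·(1/37) + 6·(5/37) = 48/37.
E[X | Y ≤ 2] = (48/37) / (11/37) = 48/11.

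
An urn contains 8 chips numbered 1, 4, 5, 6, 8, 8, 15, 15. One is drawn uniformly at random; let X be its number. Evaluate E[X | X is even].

13/2

P(X is even) = 1/2.
Σ over the event: 4·1/8 + 6·1/8 + 8·1/4 = 13/4.
E[X | X is even] = (13/4) / (1/2) = 13/2.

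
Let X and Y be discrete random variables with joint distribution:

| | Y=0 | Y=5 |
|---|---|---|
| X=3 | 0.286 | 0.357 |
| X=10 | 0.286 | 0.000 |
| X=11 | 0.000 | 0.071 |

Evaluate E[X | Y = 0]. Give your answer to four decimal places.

6.5000

P(Y = 0) = 0.572.
Σ X·P over the event = 3·(0.286) + 10·(0.286) = 3.718.
E[X | Y = 0] = (3.718) / (0.572) = 6.5000.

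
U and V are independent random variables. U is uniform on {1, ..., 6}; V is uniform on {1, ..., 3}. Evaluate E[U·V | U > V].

P(U > V) = 2/3.
Summing UV·P(x,y) over outcomes with U > V gives 101/18.
E[U·V | U > V] = (101/18) / (2/3) = 101/12.

101/12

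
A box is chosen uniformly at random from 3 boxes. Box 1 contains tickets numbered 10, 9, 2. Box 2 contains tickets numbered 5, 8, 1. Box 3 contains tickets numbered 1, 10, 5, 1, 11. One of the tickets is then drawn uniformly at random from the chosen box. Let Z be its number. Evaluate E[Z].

259/45

E[Z | box 1] = (10+9+2)/3 = 7.
E[Z | box 2] = (5+8+1)/3 = 14/3.
E[Z | box 3] = (1+10+5+1+11)/5 = 28/5.
E[Z] = (1/3)·(7) + (1/3)·(14/3) + (1/3)·(28/5) = 259/45.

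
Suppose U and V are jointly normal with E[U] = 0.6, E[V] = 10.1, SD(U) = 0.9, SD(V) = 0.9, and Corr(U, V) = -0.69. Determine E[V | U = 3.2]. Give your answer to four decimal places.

8.3060

E[V | U=x] = μ_V + ρ(σ_V/σ_U)(x − μ_U) for jointly normal variables.
E[V | U=3.2] = 10.1 + (-0.69)·(0.9/0.9)·(3.2 − (0.6)) = 10.1 + (-0.69)·(2.6) = 8.3060.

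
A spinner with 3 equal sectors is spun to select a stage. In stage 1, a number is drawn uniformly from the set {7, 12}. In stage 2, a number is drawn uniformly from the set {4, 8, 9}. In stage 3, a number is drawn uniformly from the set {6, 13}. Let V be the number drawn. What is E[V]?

E[V | stage 1] = (7+12)/2 = 19/2.
E[V | stage 2] = (4+8+9)/3 = 7.
E[V | stage 3] = (6+13)/2 = 19/2.
E[V] = (1/3)·(19/2) + (1/3)·(7) + (1/3)·(19/2) = 26/3.

26/3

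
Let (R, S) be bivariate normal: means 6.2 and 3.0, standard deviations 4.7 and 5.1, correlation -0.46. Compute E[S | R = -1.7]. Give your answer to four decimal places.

6.9433

The regression of S on R has slope ρ·σ_S/σ_R and passes through (μ_R, μ_S).
E[S | R=-1.7] = 3.0 + (-0.46)·(5.1/4.7)·(-1.7 − (6.2)) = 3.0 + (-0.49915)·(-7.9) = 6.9433.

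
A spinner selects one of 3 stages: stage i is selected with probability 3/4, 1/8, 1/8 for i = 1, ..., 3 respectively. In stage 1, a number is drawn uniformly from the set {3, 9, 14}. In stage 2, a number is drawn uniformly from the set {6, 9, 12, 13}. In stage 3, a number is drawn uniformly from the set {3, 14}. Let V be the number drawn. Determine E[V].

141/16

E[V | stage 1] = (3+9+14)/3 = 26/3.
E[V | stage 2] = (6+9+12+13)/4 = 10.
E[V | stage 3] = (3+14)/2 = 17/2.
By the law of total expectation,
E[V] = (3/4)·(26/3) + (1/8)·(10) + (1/8)·(17/2) = 141/16.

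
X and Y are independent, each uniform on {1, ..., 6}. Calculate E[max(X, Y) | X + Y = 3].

Outcomes with X + Y = 3: (1,2), (2,1), each with probability 1/36.
E[max(X, Y) | X + Y = 3] = (2 + 2) / 2 = 2.

2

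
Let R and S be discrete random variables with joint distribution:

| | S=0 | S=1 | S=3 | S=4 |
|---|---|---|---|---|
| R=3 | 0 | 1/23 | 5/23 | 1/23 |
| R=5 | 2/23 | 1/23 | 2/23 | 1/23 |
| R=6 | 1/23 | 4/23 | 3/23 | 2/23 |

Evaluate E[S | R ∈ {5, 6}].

2

P(R ∈ {5, 6}) = 16/23.
Σ S·P over the event = 0·(2/23) + 1·(1/23) + 3·(2/23) + 4·(1/23) + 0·(1/23) + 1·(4/23) + 3·(3/23) + 4·(2/23) = 32/23.
E[S | R ∈ {5, 6}] = (32/23) / (16/23) = 2.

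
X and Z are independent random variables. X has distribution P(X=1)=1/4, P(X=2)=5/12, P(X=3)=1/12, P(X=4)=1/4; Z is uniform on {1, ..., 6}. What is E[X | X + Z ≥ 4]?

P(X + Z ≥ 4) = 61/72.
Summing X·P(x,y) over outcomes with X + Z ≥ 4 gives 19/9.
E[X | X + Z ≥ 4] = (19/9) / (61/72) = 152/61.

152/61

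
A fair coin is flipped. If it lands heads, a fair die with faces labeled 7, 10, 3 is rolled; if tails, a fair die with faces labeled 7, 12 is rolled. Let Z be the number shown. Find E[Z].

97/12

E[Z | heads] = (7+10+3)/3 = 20/3.
E[Z | tails] = (7+12)/2 = 19/2.
By the law of total expectation,
E[Z] = (1/2)·(20/3) + (1/2)·(19/2) = 97/12.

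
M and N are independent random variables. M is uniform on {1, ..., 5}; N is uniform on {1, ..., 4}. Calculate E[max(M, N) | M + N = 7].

13/3

Outcomes with M + N = 7: (3,4), (4,3), (5,2), each with probability 1/20.
E[max(M, N) | M + N = 7] = (4 + 4 + 5) / 3 = 13/3.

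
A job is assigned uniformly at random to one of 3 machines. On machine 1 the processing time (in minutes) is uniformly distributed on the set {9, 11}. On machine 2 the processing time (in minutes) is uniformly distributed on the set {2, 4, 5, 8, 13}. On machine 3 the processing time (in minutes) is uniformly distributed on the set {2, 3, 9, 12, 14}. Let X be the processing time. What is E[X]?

122/15

E[X | machine 1] = (9+11)/2 = 10.
E[X | machine 2] = (2+4+5+8+13)/5 = 32/5.
E[X | machine 3] = (2+3+9+12+14)/5 = 8.
E[X] = (1/3)·(10) + (1/3)·(32/5) + (1/3)·(8) = 122/15.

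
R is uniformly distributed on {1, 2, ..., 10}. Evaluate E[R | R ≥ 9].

Given R ≥ 9, R is equally likely to be any of {9, 10}.
E[R | R ≥ 9] = (9 + 10) / 2 = 19/2.

19/2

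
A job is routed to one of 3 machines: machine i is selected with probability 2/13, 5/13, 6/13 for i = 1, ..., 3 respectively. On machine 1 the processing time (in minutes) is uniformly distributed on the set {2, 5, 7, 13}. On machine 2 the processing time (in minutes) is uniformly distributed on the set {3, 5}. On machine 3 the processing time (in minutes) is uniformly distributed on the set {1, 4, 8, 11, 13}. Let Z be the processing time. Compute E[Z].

779/130

E[Z | machine 1] = (2+5+7+13)/4 = 27/4.
E[Z | machine 2] = (3+5)/2 = 4.
E[Z | machine 3] = (1+4+8+11+13)/5 = 37/5.
By the law of total expectation,
E[Z] = (2/13)·(27/4) + (5/13)·(4) + (6/13)·(37/5) = 779/130.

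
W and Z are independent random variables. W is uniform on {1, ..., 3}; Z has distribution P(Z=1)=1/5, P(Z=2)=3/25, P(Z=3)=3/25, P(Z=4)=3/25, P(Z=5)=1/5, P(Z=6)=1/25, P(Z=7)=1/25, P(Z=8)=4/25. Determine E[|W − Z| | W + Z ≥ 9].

P(W + Z ≥ 9) = 1/5.
Summing |W−Z|·P(x,y) over outcomes with W + Z ≥ 9 gives 28/25.
E[|W − Z| | W + Z ≥ 9] = (28/25) / (1/5) = 28/5.

28/5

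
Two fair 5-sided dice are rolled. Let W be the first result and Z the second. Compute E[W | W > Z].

Outcomes with W > Z: (2,1), (3,1), (3,2), (4,1), (4,2), (4,3), (5,1), (5,2), (5,3), (5,4), each with probability 1/25.
E[W | W > Z] = (2 + 3 + 3 + 4 + 4 + 4 + 5 + 5 + 5 + 5) / 10 = 4.

4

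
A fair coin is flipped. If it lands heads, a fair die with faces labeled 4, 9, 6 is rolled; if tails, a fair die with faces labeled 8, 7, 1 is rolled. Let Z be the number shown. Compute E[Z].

E[Z | heads] = (4+9+6)/3 = 19/3.
E[Z | tails] = (8+7+1)/3 = 16/3.
By the law of total expectation,
E[Z] = (1/2)·(19/3) + (1/2)·(16/3) = 35/6.

35/6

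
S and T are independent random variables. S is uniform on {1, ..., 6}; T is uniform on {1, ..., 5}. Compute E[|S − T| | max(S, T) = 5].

20/9

Outcomes with max(S, T) = 5: (1,5), (2,5), (3,5), (4,5), (5,1), (5,2), (5,3), (5,4), (5,5), each with probability 1/30.
E[|S − T| | max(S, T) = 5] = (4 + 3 + 2 + 1 + 4 + 3 + 2 + 1 + 0) / 9 = 20/9.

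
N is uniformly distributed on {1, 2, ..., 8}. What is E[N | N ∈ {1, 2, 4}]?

7/3

P(N ∈ {1, 2, 4}) = 3/8.
Σ over the event: 1·1/8 + 2·1/8 + 4·1/8 = 7/8.
E[N | N ∈ {1, 2, 4}] = (7/8) / (3/8) = 7/3.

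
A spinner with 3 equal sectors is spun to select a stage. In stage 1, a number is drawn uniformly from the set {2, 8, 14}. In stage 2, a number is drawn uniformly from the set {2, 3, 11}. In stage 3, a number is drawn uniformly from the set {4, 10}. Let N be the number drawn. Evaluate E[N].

E[N | stage 1] = (2+8+14)/3 = 8.
E[N | stage 2] = (2+3+11)/3 = 16/3.
E[N | stage 3] = (4+10)/2 = 7.
E[N] = (1/3)·(8) + (1/3)·(16/3) + (1/3)·(7) = 61/9.

61/9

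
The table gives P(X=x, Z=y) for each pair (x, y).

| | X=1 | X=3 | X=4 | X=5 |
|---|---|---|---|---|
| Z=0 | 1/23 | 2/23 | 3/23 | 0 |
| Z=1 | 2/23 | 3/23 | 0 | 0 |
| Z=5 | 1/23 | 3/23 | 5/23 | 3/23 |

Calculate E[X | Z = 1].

P(Z = 1) = 5/23.
Σ X·P over the event = 1·(2/23) + 3·(3/23) = 11/23.
E[X | Z = 1] = (11/23) / (5/23) = 11/5.

11/5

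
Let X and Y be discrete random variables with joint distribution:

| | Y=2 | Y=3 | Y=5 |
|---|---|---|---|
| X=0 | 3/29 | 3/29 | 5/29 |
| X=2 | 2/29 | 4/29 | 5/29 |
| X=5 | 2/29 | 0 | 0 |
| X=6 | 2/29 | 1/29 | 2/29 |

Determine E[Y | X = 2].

41/11

P(X = 2) = 11/29.
Σ Y·P over the event = 2·(2/29) + 3·(4/29) + 5·(5/29) = 41/29.
E[Y | X = 2] = (41/29) / (11/29) = 41/11.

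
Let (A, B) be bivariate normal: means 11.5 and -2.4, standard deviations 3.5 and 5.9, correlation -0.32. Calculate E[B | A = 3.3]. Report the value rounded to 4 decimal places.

2.0233

For a bivariate normal, E[B | A=x] = μ_B + ρ·(σ_B/σ_A)·(x − μ_A).
E[B | A=3.3] = -2.4 + (-0.32)·(5.9/3.5)·(3.3 − (11.5)) = -2.4 + (-0.53943)·(-8.2) = 2.0233.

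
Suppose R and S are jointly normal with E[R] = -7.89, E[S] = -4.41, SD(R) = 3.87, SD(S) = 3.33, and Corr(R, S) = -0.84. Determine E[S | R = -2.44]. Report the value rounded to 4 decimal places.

The regression of S on R has slope ρ·σ_S/σ_R and passes through (μ_R, μ_S).
E[S | R=-2.44] = -4.41 + (-0.84)·(3.33/3.87)·(-2.44 − (-7.89)) = -4.41 + (-0.72279)·(5.45) = -8.3492.

-8.3492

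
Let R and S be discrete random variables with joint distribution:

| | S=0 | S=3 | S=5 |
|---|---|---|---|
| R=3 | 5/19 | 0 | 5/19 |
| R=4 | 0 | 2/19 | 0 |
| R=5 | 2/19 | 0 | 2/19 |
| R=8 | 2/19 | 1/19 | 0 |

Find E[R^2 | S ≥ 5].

95/7

P(S ≥ 5) = 7/19.
Summing R^2·P(R=x,S=y) over the conditioning event gives 5.
E[R^2 | S ≥ 5] = (5) / (7/19) = 95/7.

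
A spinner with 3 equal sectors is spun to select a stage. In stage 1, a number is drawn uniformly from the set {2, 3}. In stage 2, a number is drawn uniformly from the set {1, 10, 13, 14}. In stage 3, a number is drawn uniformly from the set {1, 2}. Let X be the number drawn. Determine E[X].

9/2

E[X | stage 1] = (2+3)/2 = 5/2.
E[X | stage 2] = (1+10+13+14)/4 = 19/2.
E[X | stage 3] = (1+2)/2 = 3/2.
E[X] = (1/3)·(5/2) + (1/3)·(19/2) + (1/3)·(3/2) = 9/2.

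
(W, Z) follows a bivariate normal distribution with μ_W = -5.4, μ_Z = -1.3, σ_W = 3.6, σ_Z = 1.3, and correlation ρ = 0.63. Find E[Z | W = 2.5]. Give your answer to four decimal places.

E[Z | W=x] = μ_Z + ρ(σ_Z/σ_W)(x − μ_W) for jointly normal variables.
E[Z | W=2.5] = -1.3 + (0.63)·(1.3/3.6)·(2.5 − (-5.4)) = -1.3 + (0.2275)·(7.9) = 0.4973.

0.4973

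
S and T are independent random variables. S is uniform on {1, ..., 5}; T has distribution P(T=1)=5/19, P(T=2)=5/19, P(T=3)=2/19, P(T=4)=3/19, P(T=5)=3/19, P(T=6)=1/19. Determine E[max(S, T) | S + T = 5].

P(S + T = 5) = 3/19.
Summing max(S,T)·P(x,y) over outcomes with S + T = 5 gives 53/95.
E[max(S, T) | S + T = 5] = (53/95) / (3/19) = 53/15.

53/15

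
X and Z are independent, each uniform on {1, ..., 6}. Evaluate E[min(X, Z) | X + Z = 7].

P(X + Z = 7) = 1/6.
Summing min(X,Z)·P(x,y) over outcomes with X + Z = 7 gives 1/3.
E[min(X, Z) | X + Z = 7] = (1/3) / (1/6) = 2.

2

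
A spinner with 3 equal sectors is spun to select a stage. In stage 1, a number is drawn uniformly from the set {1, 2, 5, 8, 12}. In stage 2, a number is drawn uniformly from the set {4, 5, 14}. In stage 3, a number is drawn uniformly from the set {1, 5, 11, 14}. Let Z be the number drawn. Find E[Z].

1261/180

E[Z | stage 1] = (1+2+5+8+12)/5 = 28/5.
E[Z | stage 2] = (4+5+14)/3 = 23/3.
E[Z | stage 3] = (1+5+11+14)/4 = 31/4.
E[Z] = (1/3)·(28/5) + (1/3)·(23/3) + (1/3)·(31/4) = 1261/180.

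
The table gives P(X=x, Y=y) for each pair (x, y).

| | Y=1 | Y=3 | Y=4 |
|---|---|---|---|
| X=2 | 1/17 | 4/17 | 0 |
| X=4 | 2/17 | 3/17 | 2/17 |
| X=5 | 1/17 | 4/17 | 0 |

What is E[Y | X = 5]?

13/5

P(X = 5) = 5/17.
Σ Y·P over the event = 1·(1/17) + 3·(4/17) = 13/17.
E[Y | X = 5] = (13/17) / (5/17) = 13/5.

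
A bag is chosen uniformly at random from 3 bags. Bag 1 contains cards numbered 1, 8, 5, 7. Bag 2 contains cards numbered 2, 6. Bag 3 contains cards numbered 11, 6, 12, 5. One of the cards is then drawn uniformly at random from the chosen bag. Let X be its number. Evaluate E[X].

71/12

E[X | bag 1] = (1+8+5+7)/4 = 21/4.
E[X | bag 2] = (2+6)/2 = 4.
E[X | bag 3] = (11+6+12+5)/4 = 17/2.
E[X] = (1/3)·(21/4) + (1/3)·(4) + (1/3)·(17/2) = 71/12.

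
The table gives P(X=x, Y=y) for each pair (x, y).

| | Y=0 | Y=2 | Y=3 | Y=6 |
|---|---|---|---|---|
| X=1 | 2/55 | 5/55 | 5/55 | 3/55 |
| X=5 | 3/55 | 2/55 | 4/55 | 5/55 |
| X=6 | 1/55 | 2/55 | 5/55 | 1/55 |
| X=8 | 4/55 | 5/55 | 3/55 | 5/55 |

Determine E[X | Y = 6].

37/7

P(Y = 6) = 14/55.
Σ X·P over the event = 1·(3/55) + 5·(5/55) + 6·(1/55) + 8·(5/55) = 74/55.
E[X | Y = 6] = (74/55) / (14/55) = 37/7.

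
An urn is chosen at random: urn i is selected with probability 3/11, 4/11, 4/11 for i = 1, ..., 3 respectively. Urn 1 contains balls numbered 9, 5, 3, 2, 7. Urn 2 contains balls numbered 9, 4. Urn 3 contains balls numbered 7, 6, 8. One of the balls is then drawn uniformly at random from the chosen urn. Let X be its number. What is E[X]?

348/55

E[X | urn 1] = (9+5+3+2+7)/5 = 26/5.
E[X | urn 2] = (9+4)/2 = 13/2.
E[X | urn 3] = (7+6+8)/3 = 7.
By the law of total expectation,
E[X] = (3/11)·(26/5) + (4/11)·(13/2) + (4/11)·(7) = 348/55.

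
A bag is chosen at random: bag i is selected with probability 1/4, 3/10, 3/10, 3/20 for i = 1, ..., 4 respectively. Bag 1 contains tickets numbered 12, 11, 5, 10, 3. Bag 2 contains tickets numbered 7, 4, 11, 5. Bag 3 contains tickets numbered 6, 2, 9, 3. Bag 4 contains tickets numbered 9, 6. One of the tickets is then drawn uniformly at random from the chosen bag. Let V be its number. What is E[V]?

67/10

E[V | bag 1] = (12+11+5+10+3)/5 = 41/5.
E[V | bag 2] = (7+4+11+5)/4 = 27/4.
E[V | bag 3] = (6+2+9+3)/4 = 5.
E[V | bag 4] = (9+6)/2 = 15/2.
By the law of total expectation,
E[V] = (1/4)·(41/5) + (3/10)·(27/4) + (3/10)·(5) + (3/20)·(15/2) = 67/10.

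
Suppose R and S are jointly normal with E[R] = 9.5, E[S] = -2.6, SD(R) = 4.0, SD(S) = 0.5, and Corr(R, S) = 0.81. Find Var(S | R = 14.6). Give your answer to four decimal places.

For a bivariate normal, Var(S | R=x) = σ_S²(1 − ρ²).
Var(S | R=14.6) = (0.5)²·(1 − (0.81)²) = 0.25·0.3439 = 0.0860.

0.0860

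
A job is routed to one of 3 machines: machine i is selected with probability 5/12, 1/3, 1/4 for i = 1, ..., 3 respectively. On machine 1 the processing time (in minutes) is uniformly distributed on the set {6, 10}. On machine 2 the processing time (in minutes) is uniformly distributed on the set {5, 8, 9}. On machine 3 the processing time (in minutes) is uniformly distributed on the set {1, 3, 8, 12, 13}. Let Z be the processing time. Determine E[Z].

E[Z | machine 1] = (6+10)/2 = 8.
E[Z | machine 2] = (5+8+9)/3 = 22/3.
E[Z | machine 3] = (1+3+8+12+13)/5 = 37/5.
E[Z] = (5/12)·(8) + (1/3)·(22/3) + (1/4)·(37/5) = 1373/180.

1373/180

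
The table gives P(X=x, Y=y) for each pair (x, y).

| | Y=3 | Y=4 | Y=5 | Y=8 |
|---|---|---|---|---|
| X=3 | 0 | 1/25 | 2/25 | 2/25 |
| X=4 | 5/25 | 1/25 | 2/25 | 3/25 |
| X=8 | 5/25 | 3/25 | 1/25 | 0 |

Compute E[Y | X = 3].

P(X = 3) = 1/5.
Σ Y·P over the event = 4·(1/25) + 5·(2/25) + 8·(2/25) = 6/5.
E[Y | X = 3] = (6/5) / (1/5) = 6.

6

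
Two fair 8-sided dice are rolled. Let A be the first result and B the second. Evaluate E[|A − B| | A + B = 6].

Outcomes with A + B = 6: (1,5), (2,4), (3,3), (4,2), (5,1), each with probability 1/64.
E[|A − B| | A + B = 6] = (4 + 2 + 0 + 2 + 4) / 5 = 12/5.

12/5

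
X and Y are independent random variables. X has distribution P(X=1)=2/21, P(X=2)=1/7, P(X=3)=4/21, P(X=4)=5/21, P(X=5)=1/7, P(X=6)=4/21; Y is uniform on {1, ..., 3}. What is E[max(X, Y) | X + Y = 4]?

8/3

P(X + Y = 4) = 1/7.
Summing max(X,Y)·P(x,y) over outcomes with X + Y = 4 gives 8/21.
E[max(X, Y) | X + Y = 4] = (8/21) / (1/7) = 8/3.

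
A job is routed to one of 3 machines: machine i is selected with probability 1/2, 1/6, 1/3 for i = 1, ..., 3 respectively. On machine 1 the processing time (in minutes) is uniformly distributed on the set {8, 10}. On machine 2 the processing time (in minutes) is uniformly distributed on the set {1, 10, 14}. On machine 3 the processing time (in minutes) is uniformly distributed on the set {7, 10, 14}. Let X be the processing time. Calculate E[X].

E[X | machine 1] = (8+10)/2 = 9.
E[X | machine 2] = (1+10+14)/3 = 25/3.
E[X | machine 3] = (7+10+14)/3 = 31/3.
E[X] = (1/2)·(9) + (1/6)·(25/3) + (1/3)·(31/3) = 28/3.

28/3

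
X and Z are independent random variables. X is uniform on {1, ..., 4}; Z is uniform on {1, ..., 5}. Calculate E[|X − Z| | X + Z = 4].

Outcomes with X + Z = 4: (1,3), (2,2), (3,1), each with probability 1/20.
E[|X − Z| | X + Z = 4] = (2 + 0 + 2) / 3 = 4/3.

4/3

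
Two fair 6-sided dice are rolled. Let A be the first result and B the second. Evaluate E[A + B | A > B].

7

P(A > B) = 5/12.
Summing (A+B)·P(x,y) over outcomes with A > B gives 35/12.
E[A + B | A > B] = (35/12) / (5/12) = 7.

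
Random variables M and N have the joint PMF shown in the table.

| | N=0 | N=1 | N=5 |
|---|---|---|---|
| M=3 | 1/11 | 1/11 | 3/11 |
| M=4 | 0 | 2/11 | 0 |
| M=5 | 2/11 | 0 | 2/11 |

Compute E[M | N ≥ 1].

15/4

P(N ≥ 1) = 8/11.
Summing M·P(M=x,N=y) over the conditioning event gives 30/11.
E[M | N ≥ 1] = (30/11) / (8/11) = 15/4.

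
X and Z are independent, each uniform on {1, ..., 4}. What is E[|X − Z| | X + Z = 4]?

Outcomes with X + Z = 4: (1,3), (2,2), (3,1), each with probability 1/16.
E[|X − Z| | X + Z = 4] = (2 + 0 + 2) / 3 = 4/3.

4/3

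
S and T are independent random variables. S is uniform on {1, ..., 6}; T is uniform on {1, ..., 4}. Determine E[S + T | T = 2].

Outcomes with T = 2: (1,2), (2,2), (3,2), (4,2), (5,2), (6,2), each with probability 1/24.
E[S + T | T = 2] = (3 + 4 + 5 + 6 + 7 + 8) / 6 = 11/2.

11/2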